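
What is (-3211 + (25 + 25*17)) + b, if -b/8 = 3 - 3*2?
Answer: -2737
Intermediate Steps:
b = 24 (b = -8*(3 - 3*2) = -8*(3 - 6) = -8*(-3) = 24)
(-3211 + (25 + 25*17)) + b = (-3211 + (25 + 25*17)) + 24 = (-3211 + (25 + 425)) + 24 = (-3211 + 450) + 24 = -2761 + 24 = -2737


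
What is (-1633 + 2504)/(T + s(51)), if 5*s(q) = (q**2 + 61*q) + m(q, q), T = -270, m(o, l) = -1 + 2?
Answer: 4355/4363 ≈ 0.99817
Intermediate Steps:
m(o, l) = 1
s(q) = 1/5 + q**2/5 + 61*q/5 (s(q) = ((q**2 + 61*q) + 1)/5 = (1 + q**2 + 61*q)/5 = 1/5 + q**2/5 + 61*q/5)
(-1633 + 2504)/(T + s(51)) = (-1633 + 2504)/(-270 + (1/5 + (1/5)*51**2 + (61/5)*51)) = 871/(-270 + (1/5 + (1/5)*2601 + 3111/5)) = 871/(-270 + (1/5 + 2601/5 + 3111/5)) = 871/(-270 + 5713/5) = 871/(4363/5) = 871*(5/4363) = 4355/4363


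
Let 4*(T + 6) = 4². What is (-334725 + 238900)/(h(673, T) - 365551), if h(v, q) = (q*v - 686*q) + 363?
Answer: 95825/365162 ≈ 0.26242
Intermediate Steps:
T = -2 (T = -6 + (¼)*4² = -6 + (¼)*16 = -6 + 4 = -2)
h(v, q) = 363 - 686*q + q*v (h(v, q) = (-686*q + q*v) + 363 = 363 - 686*q + q*v)
(-334725 + 238900)/(h(673, T) - 365551) = (-334725 + 238900)/((363 - 686*(-2) - 2*673) - 365551) = -95825/((363 + 1372 - 1346) - 365551) = -95825/(389 - 365551) = -95825/(-365162) = -95825*(-1/365162) = 95825/365162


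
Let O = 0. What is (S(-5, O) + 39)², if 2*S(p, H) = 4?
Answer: 1681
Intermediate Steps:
S(p, H) = 2 (S(p, H) = (½)*4 = 2)
(S(-5, O) + 39)² = (2 + 39)² = 41² = 1681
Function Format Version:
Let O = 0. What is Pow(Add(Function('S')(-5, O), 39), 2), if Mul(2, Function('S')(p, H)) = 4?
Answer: 1681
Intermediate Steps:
Function('S')(p, H) = 2 (Function('S')(p, H) = Mul(Rational(1, 2), 4) = 2)
Pow(Add(Function('S')(-5, O), 39), 2) = Pow(Add(2, 39), 2) = Pow(41, 2) = 1681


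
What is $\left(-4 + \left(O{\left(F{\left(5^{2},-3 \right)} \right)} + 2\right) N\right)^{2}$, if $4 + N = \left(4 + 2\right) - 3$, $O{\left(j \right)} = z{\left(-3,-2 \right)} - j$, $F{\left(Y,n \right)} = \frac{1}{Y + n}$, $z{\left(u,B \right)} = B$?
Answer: $\frac{7569}{484} \approx 15.638$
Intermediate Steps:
$O{\left(j \right)} = -2 - j$
$N = -1$ ($N = -4 + \left(\left(4 + 2\right) - 3\right) = -4 + \left(6 - 3\right) = -4 + 3 = -1$)
$\left(-4 + \left(O{\left(F{\left(5^{2},-3 \right)} \right)} + 2\right) N\right)^{2} = \left(-4 + \left(\left(-2 - \frac{1}{5^{2} - 3}\right) + 2\right) \left(-1\right)\right)^{2} = \left(-4 + \left(\left(-2 - \frac{1}{25 - 3}\right) + 2\right) \left(-1\right)\right)^{2} = \left(-4 + \left(\left(-2 - \frac{1}{22}\right) + 2\right) \left(-1\right)\right)^{2} = \left(-4 + \left(- \frac{45}{22} + 2\right) \left(-1\right)\right)^{2} = \left(-4 - - \frac{1}{22}\right)^{2} = \left(-4 + \frac{1}{22}\right)^{2} = \left(- \frac{87}{22}\right)^{2} = \frac{7569}{484}$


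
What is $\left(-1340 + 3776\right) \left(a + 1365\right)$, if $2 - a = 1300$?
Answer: $163212$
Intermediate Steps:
$a = -1298$ ($a = 2 - 1300 = -1298$)
$\left(-1340 + 3776\right) \left(a + 1365\right) = \left(-1340 + 3776\right) \left(-1298 + 1365\right) = 2436 \cdot 67 = 163212$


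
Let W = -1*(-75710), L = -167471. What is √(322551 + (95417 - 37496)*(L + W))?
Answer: 9*I*√65611930 ≈ 72901.0*I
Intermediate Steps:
W = 75710
√(322551 + (95417 - 37496)*(L + W)) = √(322551 + (95417 - 37496)*(-167471 + 75710)) = √(322551 + 57921*(-91761)) = √(322551 - 5314888881) = √(-5314566330) = 9*I*√65611930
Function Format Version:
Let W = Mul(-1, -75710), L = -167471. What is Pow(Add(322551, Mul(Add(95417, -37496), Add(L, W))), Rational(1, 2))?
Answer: Mul(9, I, Pow(65611930, Rational(1, 2))) ≈ Mul(72901., I)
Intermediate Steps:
W = 75710
Pow(Add(322551, Mul(Add(95417, -37496), Add(L, W))), Rational(1, 2)) = Pow(Add(322551, Mul(Add(95417, -37496), Add(-167471, 75710))), Rational(1, 2)) = Pow(Add(322551, Mul(57921, -91761)), Rational(1, 2)) = Pow(Add(322551, -5314888881), Rational(1, 2)) = Pow(-5314566330, Rational(1, 2)) = Mul(9, I, Pow(65611930, Rational(1, 2)))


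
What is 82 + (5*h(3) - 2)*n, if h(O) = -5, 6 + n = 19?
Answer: -269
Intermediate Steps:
n = 13 (n = -6 + 19 = 13)
82 + (5*h(3) - 2)*n = 82 + (5*(-5) - 2)*13 = 82 + (-25 - 2)*13 = 82 - 27*13 = 82 - 351 = -269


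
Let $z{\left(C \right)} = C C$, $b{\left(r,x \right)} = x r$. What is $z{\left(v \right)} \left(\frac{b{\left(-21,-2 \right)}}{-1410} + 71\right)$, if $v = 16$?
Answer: $\frac{4269568}{235} \approx 18168.0$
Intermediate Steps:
$b{\left(r,x \right)} = r x$
$z{\left(C \right)} = C^{2}$
$z{\left(v \right)} \left(\frac{b{\left(-21,-2 \right)}}{-1410} + 71\right) = 16^{2} \left(\frac{\left(-21\right) \left(-2\right)}{-1410} + 71\right) = 256 \left(42 \left(- \frac{1}{1410}\right) + 71\right) = 256 \left(- \frac{7}{235} + 71\right) = 256 \cdot \frac{16678}{235} = \frac{4269568}{235}$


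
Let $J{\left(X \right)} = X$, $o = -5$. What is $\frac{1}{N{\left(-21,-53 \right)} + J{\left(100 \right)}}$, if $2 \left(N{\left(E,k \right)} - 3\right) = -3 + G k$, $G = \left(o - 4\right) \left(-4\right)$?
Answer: $- \frac{2}{1705} \approx -0.001173$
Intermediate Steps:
$G = 36$ ($G = \left(-5 - 4\right) \left(-4\right) = \left(-9\right) \left(-4\right) = 36$)
$N{\left(E,k \right)} = \frac{3}{2} + 18 k$ ($N{\left(E,k \right)} = 3 + \frac{-3 + 36 k}{2} = 3 + \left(- \frac{3}{2} + 18 k\right) = \frac{3}{2} + 18 k$)
$\frac{1}{N{\left(-21,-53 \right)} + J{\left(100 \right)}} = \frac{1}{\left(\frac{3}{2} + 18 \left(-53\right)\right) + 100} = \frac{1}{\left(\frac{3}{2} - 954\right) + 100} = \frac{1}{- \frac{1905}{2} + 100} = \frac{1}{- \frac{1705}{2}} = - \frac{2}{1705}$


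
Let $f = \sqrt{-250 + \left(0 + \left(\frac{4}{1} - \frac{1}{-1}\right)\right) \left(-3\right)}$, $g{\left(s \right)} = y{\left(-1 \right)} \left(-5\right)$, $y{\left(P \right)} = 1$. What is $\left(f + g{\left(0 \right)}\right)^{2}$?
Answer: $\left(5 - i \sqrt{265}\right)^{2} \approx -240.0 - 162.79 i$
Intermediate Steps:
$g{\left(s \right)} = -5$ ($g{\left(s \right)} = 1 \left(-5\right) = -5$)
$f = i \sqrt{265}$ ($f = \sqrt{-250 + \left(0 + \left(4 \cdot 1 - -1\right)\right) \left(-3\right)} = \sqrt{-250 + \left(0 + \left(4 + 1\right)\right) \left(-3\right)} = \sqrt{-250 + \left(0 + 5\right) \left(-3\right)} = \sqrt{-250 + 5 \left(-3\right)} = \sqrt{-250 - 15} = \sqrt{-265} = i \sqrt{265} \approx 16.279 i$)
$\left(f + g{\left(0 \right)}\right)^{2} = \left(i \sqrt{265} - 5\right)^{2} = \left(-5 + i \sqrt{265}\right)^{2}$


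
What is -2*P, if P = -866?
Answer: 1732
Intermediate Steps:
-2*P = -2*(-866) = 1732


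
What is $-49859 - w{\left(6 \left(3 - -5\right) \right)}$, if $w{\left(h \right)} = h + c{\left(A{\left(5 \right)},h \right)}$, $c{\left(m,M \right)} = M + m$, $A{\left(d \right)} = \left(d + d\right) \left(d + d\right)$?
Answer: $-50055$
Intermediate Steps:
$A{\left(d \right)} = 4 d^{2}$ ($A{\left(d \right)} = 2 d 2 d = 4 d^{2}$)
$w{\left(h \right)} = 100 + 2 h$ ($w{\left(h \right)} = h + \left(h + 4 \cdot 5^{2}\right) = h + \left(h + 4 \cdot 25\right) = h + \left(h + 100\right) = h + \left(100 + h\right) = 100 + 2 h$)
$-49859 - w{\left(6 \left(3 - -5\right) \right)} = -49859 - \left(100 + 2 \cdot 6 \left(3 - -5\right)\right) = -49859 - \left(100 + 2 \cdot 6 \left(3 + 5\right)\right) = -49859 - \left(100 + 2 \cdot 6 \cdot 8\right) = -49859 - \left(100 + 2 \cdot 48\right) = -49859 - \left(100 + 96\right) = -49859 - 196 = -50055$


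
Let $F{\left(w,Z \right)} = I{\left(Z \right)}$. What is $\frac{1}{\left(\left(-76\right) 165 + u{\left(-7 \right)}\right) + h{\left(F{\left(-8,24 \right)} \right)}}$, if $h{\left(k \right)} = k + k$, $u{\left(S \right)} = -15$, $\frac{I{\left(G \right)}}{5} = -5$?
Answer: $- \frac{1}{12605} \approx -7.9334 \cdot 10^{-5}$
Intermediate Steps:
$I{\left(G \right)} = -25$ ($I{\left(G \right)} = 5 \left(-5\right) = -25$)
$F{\left(w,Z \right)} = -25$
$h{\left(k \right)} = 2 k$
$\frac{1}{\left(\left(-76\right) 165 + u{\left(-7 \right)}\right) + h{\left(F{\left(-8,24 \right)} \right)}} = \frac{1}{\left(\left(-76\right) 165 - 15\right) + 2 \left(-25\right)} = \frac{1}{\left(-12540 - 15\right) - 50} = \frac{1}{-12555 - 50} = \frac{1}{-12605} = - \frac{1}{12605}$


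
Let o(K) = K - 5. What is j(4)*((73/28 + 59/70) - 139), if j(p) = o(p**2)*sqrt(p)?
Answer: -29821/10 ≈ -2982.1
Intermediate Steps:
o(K) = -5 + K
j(p) = sqrt(p)*(-5 + p**2) (j(p) = (-5 + p**2)*sqrt(p) = sqrt(p)*(-5 + p**2))
j(4)*((73/28 + 59/70) - 139) = (sqrt(4)*(-5 + 4**2))*((73/28 + 59/70) - 139) = (2*(-5 + 16))*((73*(1/28) + 59*(1/70)) - 139) = (2*11)*((73/28 + 59/70) - 139) = 22*(69/20 - 139) = 22*(-2711/20) = -29821/10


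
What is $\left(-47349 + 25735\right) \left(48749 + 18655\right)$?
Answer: $-1456870056$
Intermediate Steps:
$\left(-47349 + 25735\right) \left(48749 + 18655\right) = \left(-21614\right) 67404 = -1456870056$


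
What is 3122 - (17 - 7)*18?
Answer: 2942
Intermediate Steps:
3122 - (17 - 7)*18 = 3122 - 10*18 = 3122 - 1*180 = 3122 - 180 = 2942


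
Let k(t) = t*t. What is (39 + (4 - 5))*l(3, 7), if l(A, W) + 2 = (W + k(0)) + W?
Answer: 456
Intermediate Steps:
k(t) = t²
l(A, W) = -2 + 2*W (l(A, W) = -2 + ((W + 0²) + W) = -2 + ((W + 0) + W) = -2 + (W + W) = -2 + 2*W)
(39 + (4 - 5))*l(3, 7) = (39 + (4 - 5))*(-2 + 2*7) = (39 - 1)*(-2 + 14) = 38*12 = 456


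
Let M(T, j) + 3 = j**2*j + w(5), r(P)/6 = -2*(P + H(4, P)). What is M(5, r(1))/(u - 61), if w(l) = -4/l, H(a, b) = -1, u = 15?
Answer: 19/230 ≈ 0.082609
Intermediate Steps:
r(P) = 12 - 12*P (r(P) = 6*(-2*(P - 1)) = 6*(-2*(-1 + P)) = 6*(2 - 2*P) = 12 - 12*P)
M(T, j) = -19/5 + j**3 (M(T, j) = -3 + (j**2*j - 4/5) = -3 + (j**3 - 4*1/5) = -3 + (j**3 - 4/5) = -3 + (-4/5 + j**3) = -19/5 + j**3)
M(5, r(1))/(u - 61) = (-19/5 + (12 - 12*1)**3)/(15 - 61) = (-19/5 + (12 - 12)**3)/(-46) = -(-19/5 + 0**3)/46 = -(-19/5 + 0)/46 = -1/46*(-19/5) = 19/230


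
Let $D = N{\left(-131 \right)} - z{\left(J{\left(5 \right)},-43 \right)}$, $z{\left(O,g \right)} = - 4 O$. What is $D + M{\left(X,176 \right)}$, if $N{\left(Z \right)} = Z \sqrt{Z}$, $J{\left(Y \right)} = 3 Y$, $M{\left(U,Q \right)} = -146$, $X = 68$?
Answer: $-86 - 131 i \sqrt{131} \approx -86.0 - 1499.4 i$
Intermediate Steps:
$N{\left(Z \right)} = Z^{\frac{3}{2}}$
$D = 60 - 131 i \sqrt{131}$ ($D = \left(-131\right)^{\frac{3}{2}} - - 4 \cdot 3 \cdot 5 = - 131 i \sqrt{131} - \left(-4\right) 15 = - 131 i \sqrt{131} - -60 = - 131 i \sqrt{131} + 60 = 60 - 131 i \sqrt{131} \approx 60.0 - 1499.4 i$)
$D + M{\left(X,176 \right)} = \left(60 - 131 i \sqrt{131}\right) - 146 = -86 - 131 i \sqrt{131}$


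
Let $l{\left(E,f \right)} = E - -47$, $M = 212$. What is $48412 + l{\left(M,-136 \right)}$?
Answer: $48671$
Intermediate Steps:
$l{\left(E,f \right)} = 47 + E$ ($l{\left(E,f \right)} = E + 47 = 47 + E$)
$48412 + l{\left(M,-136 \right)} = 48412 + \left(47 + 212\right) = 48412 + 259 = 48671$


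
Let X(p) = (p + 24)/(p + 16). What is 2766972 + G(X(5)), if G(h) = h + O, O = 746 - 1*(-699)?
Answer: 58136786/21 ≈ 2.7684e+6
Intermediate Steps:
X(p) = (24 + p)/(16 + p)
O = 1445 (O = 746 + 699 = 1445)
G(h) = 1445 + h (G(h) = h + 1445 = 1445 + h)
2766972 + G(X(5)) = 2766972 + (1445 + (24 + 5)/(16 + 5)) = 2766972 + (1445 + 29/21) = 2766972 + 30374/21 = 58136786/21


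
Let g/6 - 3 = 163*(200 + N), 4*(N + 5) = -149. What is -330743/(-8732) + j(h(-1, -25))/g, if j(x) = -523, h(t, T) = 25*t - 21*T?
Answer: 2758283849/72828420 ≈ 37.874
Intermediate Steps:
N = -169/4 (N = -5 + (1/4)*(-149) = -5 - 149/4 = -169/4 ≈ -42.250)
h(t, T) = -21*T + 25*t
g = 308595/2 (g = 18 + 6*(163*(200 - 169/4)) = 18 + 6*(163*(631/4)) = 18 + 6*(102853/4) = 18 + 308559/2 = 308595/2 ≈ 1.5430e+5)
-330743/(-8732) + j(h(-1, -25))/g = -330743/(-8732) - 523/308595/2 = -330743*(-1/8732) - 523*2/308595 = 8939/236 - 1046/308595 = 2758283849/72828420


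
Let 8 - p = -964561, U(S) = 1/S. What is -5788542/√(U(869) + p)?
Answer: -2894271*√728404891478/419105231 ≈ -5893.9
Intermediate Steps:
p = 964569 (p = 8 - 1*(-964561) = 8 + 964561 = 964569)
-5788542/√(U(869) + p) = -5788542/√(1/869 + 964569) = -5788542*√728404891478/838210462 = -2894271*√728404891478/419105231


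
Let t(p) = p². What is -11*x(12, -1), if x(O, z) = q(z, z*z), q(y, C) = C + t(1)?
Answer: -22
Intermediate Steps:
q(y, C) = 1 + C (q(y, C) = C + 1² = C + 1 = 1 + C)
x(O, z) = 1 + z² (x(O, z) = 1 + z*z = 1 + z²)
-11*x(12, -1) = -11*(1 + (-1)²) = -11*(1 + 1) = -11*2 = -22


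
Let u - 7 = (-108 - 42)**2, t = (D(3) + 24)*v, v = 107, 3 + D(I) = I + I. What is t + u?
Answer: 25396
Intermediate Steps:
D(I) = -3 + 2*I (D(I) = -3 + (I + I) = -3 + 2*I)
t = 2889 (t = ((-3 + 2*3) + 24)*107 = ((-3 + 6) + 24)*107 = (3 + 24)*107 = 27*107 = 2889)
u = 22507 (u = 7 + (-108 - 42)**2 = 7 + (-150)**2 = 7 + 22500 = 22507)
t + u = 2889 + 22507 = 25396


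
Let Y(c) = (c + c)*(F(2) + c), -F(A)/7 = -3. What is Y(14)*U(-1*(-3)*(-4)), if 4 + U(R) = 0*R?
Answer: -3920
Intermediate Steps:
F(A) = 21 (F(A) = -7*(-3) = 21)
U(R) = -4 (U(R) = -4 + 0*R = -4 + 0 = -4)
Y(c) = 2*c*(21 + c) (Y(c) = (c + c)*(21 + c) = (2*c)*(21 + c) = 2*c*(21 + c))
Y(14)*U(-1*(-3)*(-4)) = (2*14*(21 + 14))*(-4) = (2*14*35)*(-4) = 980*(-4) = -3920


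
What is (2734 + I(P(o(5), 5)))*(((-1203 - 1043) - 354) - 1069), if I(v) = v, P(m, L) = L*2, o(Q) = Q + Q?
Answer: -10067736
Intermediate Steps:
o(Q) = 2*Q
P(m, L) = 2*L
(2734 + I(P(o(5), 5)))*(((-1203 - 1043) - 354) - 1069) = (2734 + 2*5)*(((-1203 - 1043) - 354) - 1069) = (2734 + 10)*((-2246 - 354) - 1069) = 2744*(-2600 - 1069) = 2744*(-3669) = -10067736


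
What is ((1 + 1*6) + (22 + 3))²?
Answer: 1024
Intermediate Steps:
((1 + 1*6) + (22 + 3))² = ((1 + 6) + 25)² = (7 + 25)² = 32² = 1024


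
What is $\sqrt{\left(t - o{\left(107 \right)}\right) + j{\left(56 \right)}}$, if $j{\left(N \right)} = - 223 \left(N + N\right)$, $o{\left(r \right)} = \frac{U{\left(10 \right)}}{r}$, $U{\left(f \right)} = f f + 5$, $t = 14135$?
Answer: $\frac{2 i \sqrt{31032461}}{107} \approx 104.12 i$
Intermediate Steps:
$U{\left(f \right)} = 5 + f^{2}$ ($U{\left(f \right)} = f^{2} + 5 = 5 + f^{2}$)
$o{\left(r \right)} = \frac{105}{r}$ ($o{\left(r \right)} = \frac{5 + 10^{2}}{r} = \frac{5 + 100}{r} = \frac{105}{r}$)
$j{\left(N \right)} = - 446 N$ ($j{\left(N \right)} = - 223 \cdot 2 N = - 446 N$)
$\sqrt{\left(t - o{\left(107 \right)}\right) + j{\left(56 \right)}} = \sqrt{\left(14135 - \frac{105}{107}\right) - 24976} = \sqrt{\frac{1512340}{107} - 24976} = \sqrt{- \frac{1160092}{107}} = \frac{2 i \sqrt{31032461}}{107}$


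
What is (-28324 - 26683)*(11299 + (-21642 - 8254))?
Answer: 1022965179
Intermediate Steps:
(-28324 - 26683)*(11299 + (-21642 - 8254)) = -55007*(11299 - 29896) = -55007*(-18597) = 1022965179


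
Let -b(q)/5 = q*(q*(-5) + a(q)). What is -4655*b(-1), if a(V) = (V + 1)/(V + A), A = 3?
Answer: -116375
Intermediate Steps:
a(V) = (1 + V)/(3 + V) (a(V) = (V + 1)/(V + 3) = (1 + V)/(3 + V))
b(q) = -5*q*(-5*q + (1 + q)/(3 + q)) (b(q) = -5*q*(q*(-5) + (1 + q)/(3 + q)) = -5*q*(-5*q + (1 + q)/(3 + q)))
-4655*b(-1) = -23275*(-1)*(-1 - 1*(-1) + 5*(-1)*(3 - 1))/(3 - 1) = -23275*(-1)*(-1 + 1 + 5*(-1)*2)/2 = -23275*(-1)*(-1 + 1 - 10)/2 = -23275*(-1)*(-10)/2 = -4655*25 = -116375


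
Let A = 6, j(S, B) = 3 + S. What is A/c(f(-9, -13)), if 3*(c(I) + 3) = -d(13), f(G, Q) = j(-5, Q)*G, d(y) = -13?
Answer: 9/2 ≈ 4.5000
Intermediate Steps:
f(G, Q) = -2*G (f(G, Q) = (3 - 5)*G = -2*G)
c(I) = 4/3 (c(I) = -3 + (-1*(-13))/3 = -3 + (⅓)*13 = -3 + 13/3 = 4/3)
A/c(f(-9, -13)) = 6/(4/3) = (¾)*6 = 9/2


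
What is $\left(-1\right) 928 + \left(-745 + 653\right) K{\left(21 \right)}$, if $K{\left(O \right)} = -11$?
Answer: $84$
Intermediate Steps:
$\left(-1\right) 928 + \left(-745 + 653\right) K{\left(21 \right)} = \left(-1\right) 928 + \left(-745 + 653\right) \left(-11\right) = -928 - -1012 = -928 + 1012 = 84$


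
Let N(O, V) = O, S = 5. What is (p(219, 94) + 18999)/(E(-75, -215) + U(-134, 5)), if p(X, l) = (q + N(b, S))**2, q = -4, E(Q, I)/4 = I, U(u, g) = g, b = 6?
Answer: -19003/855 ≈ -22.226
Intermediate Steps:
E(Q, I) = 4*I
p(X, l) = 4 (p(X, l) = (-4 + 6)**2 = 2**2 = 4)
(p(219, 94) + 18999)/(E(-75, -215) + U(-134, 5)) = (4 + 18999)/(4*(-215) + 5) = 19003/(-860 + 5) = 19003/(-855) = 19003*(-1/855) = -19003/855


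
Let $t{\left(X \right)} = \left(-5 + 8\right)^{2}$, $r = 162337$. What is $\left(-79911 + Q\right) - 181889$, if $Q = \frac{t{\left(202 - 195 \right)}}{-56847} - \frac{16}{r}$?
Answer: $- \frac{115047030719085}{439446259} \approx -2.618 \cdot 10^{5}$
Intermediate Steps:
$t{\left(X \right)} = 9$ ($t{\left(X \right)} = 3^{2} = 9$)
$Q = - \frac{112885}{439446259}$ ($Q = \frac{9}{-56847} - \frac{16}{162337} = 9 \left(- \frac{1}{56847}\right) - \frac{16}{162337} = - \frac{3}{18949} - \frac{16}{162337} = - \frac{112885}{439446259} \approx -0.00025688$)
$\left(-79911 + Q\right) - 181889 = \left(-79911 - \frac{112885}{439446259}\right) - 181889 = - \frac{35116590115834}{439446259} - 181889 = - \frac{115047030719085}{439446259}$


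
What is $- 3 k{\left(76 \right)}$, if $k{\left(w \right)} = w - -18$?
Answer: $-282$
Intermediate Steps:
$k{\left(w \right)} = 18 + w$ ($k{\left(w \right)} = w + 18 = 18 + w$)
$- 3 k{\left(76 \right)} = - 3 \left(18 + 76\right) = \left(-3\right) 94 = -282$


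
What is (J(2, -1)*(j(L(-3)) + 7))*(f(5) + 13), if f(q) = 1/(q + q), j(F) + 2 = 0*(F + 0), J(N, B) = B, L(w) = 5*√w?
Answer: -131/2 ≈ -65.500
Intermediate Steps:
j(F) = -2 (j(F) = -2 + 0*(F + 0) = -2 + 0*F = -2 + 0 = -2)
f(q) = 1/(2*q)
(J(2, -1)*(j(L(-3)) + 7))*(f(5) + 13) = (-(-2 + 7))*((½)/5 + 13) = (-1*5)*((½)*(⅕) + 13) = -5*(⅒ + 13) = -5*131/10 = -131/2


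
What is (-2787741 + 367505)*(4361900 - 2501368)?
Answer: -4502926525552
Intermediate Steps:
(-2787741 + 367505)*(4361900 - 2501368) = -2420236*1860532 = -4502926525552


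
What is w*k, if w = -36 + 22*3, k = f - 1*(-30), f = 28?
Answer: 1740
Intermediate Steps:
k = 58 (k = 28 - 1*(-30) = 28 + 30 = 58)
w = 30 (w = -36 + 66 = 30)
w*k = 30*58 = 1740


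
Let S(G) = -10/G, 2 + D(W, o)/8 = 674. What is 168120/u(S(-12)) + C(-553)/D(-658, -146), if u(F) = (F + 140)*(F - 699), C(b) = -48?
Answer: -136279909/79289392 ≈ -1.7188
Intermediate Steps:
D(W, o) = 5376 (D(W, o) = -16 + 8*674 = -16 + 5392 = 5376)
u(F) = (-699 + F)*(140 + F) (u(F) = (140 + F)*(-699 + F) = (-699 + F)*(140 + F))
168120/u(S(-12)) + C(-553)/D(-658, -146) = 168120/(-97860 + (-10/(-12))**2 - (-5590)/(-12)) - 48/5376 = 168120/(-97860 + (-10*(-1/12))**2 - (-5590)*(-1)/12) - 48*1/5376 = 168120/(-97860 + (5/6)**2 - 559*5/6) - 1/112 = 168120/(-97860 + 25/36 - 2795/6) - 1/112 = 168120/(-3539705/36) - 1/112 = 168120*(-36/3539705) - 1/112 = -1210464/707941 - 1/112 = -136279909/79289392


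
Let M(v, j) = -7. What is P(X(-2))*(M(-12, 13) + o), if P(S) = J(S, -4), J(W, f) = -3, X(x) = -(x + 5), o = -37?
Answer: 132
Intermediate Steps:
X(x) = -5 - x (X(x) = -(5 + x) = -5 - x)
P(S) = -3
P(X(-2))*(M(-12, 13) + o) = -3*(-7 - 37) = -3*(-44) = 132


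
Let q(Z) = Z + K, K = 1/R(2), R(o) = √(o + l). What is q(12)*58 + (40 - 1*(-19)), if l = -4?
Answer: 755 - 29*I*√2 ≈ 755.0 - 41.012*I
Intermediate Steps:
R(o) = √(-4 + o) (R(o) = √(o - 4) = √(-4 + o))
K = -I*√2/2 (K = 1/(√(-4 + 2)) = 1/(√(-2)) = 1/(I*√2) = -I*√2/2 ≈ -0.70711*I)
q(Z) = Z - I*√2/2
q(12)*58 + (40 - 1*(-19)) = (12 - I*√2/2)*58 + (40 - 1*(-19)) = (696 - 29*I*√2) + (40 + 19) = (696 - 29*I*√2) + 59 = 755 - 29*I*√2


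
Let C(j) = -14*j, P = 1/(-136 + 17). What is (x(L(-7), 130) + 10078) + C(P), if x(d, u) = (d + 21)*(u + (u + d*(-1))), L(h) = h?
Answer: 234874/17 ≈ 13816.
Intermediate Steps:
P = -1/119 (P = 1/(-119) = -1/119 ≈ -0.0084034)
x(d, u) = (21 + d)*(-d + 2*u) (x(d, u) = (21 + d)*(u + (u - d)) = (21 + d)*(-d + 2*u))
(x(L(-7), 130) + 10078) + C(P) = ((-1*(-7)**2 - 21*(-7) + 42*130 + 2*(-7)*130) + 10078) - 14*(-1/119) = ((-1*49 + 147 + 5460 - 1820) + 10078) + 2/17 = ((-49 + 147 + 5460 - 1820) + 10078) + 2/17 = (3738 + 10078) + 2/17 = 13816 + 2/17 = 234874/17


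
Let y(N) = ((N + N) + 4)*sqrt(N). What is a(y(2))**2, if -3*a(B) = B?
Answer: 128/9 ≈ 14.222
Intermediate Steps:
y(N) = sqrt(N)*(4 + 2*N) (y(N) = (2*N + 4)*sqrt(N) = (4 + 2*N)*sqrt(N) = sqrt(N)*(4 + 2*N))
a(B) = -B/3
a(y(2))**2 = (-2*sqrt(2)*(2 + 2)/3)**2 = (-2*sqrt(2)*4/3)**2 = (-8*sqrt(2)/3)**2 = 128/9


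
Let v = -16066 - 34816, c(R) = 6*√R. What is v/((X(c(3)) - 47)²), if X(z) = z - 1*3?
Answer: -318991/13754 - 146775*√3/27508 ≈ -32.434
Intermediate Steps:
X(z) = -3 + z (X(z) = z - 3 = -3 + z)
v = -50882
v/((X(c(3)) - 47)²) = -50882/((-3 + 6*√3) - 47)² = -50882/(-50 + 6*√3)²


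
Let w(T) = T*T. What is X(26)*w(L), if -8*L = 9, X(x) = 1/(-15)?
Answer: -27/320 ≈ -0.084375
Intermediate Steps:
X(x) = -1/15
L = -9/8 (L = -⅛*9 = -9/8 ≈ -1.1250)
w(T) = T²
X(26)*w(L) = -(-9/8)²/15 = -1/15*81/64 = -27/320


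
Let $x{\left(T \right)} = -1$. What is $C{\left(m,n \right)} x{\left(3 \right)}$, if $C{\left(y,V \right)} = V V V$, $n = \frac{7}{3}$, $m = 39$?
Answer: $- \frac{343}{27} \approx -12.704$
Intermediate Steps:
$n = \frac{7}{3}$ ($n = 7 \cdot \frac{1}{3} = \frac{7}{3} \approx 2.3333$)
$C{\left(y,V \right)} = V^{3}$ ($C{\left(y,V \right)} = V^{2} V = V^{3}$)
$C{\left(m,n \right)} x{\left(3 \right)} = \left(\frac{7}{3}\right)^{3} \left(-1\right) = \frac{343}{27} \left(-1\right) = - \frac{343}{27}$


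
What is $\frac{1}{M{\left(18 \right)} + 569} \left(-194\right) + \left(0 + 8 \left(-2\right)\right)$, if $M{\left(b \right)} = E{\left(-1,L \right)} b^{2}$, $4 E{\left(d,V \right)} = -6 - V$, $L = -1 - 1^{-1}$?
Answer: $- \frac{4114}{245} \approx -16.792$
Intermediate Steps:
$L = -2$ ($L = -1 - 1 = -2$)
$E{\left(d,V \right)} = - \frac{3}{2} - \frac{V}{4}$ ($E{\left(d,V \right)} = \frac{-6 - V}{4} = - \frac{3}{2} - \frac{V}{4}$)
$M{\left(b \right)} = - b^{2}$ ($M{\left(b \right)} = \left(- \frac{3}{2} - - \frac{1}{2}\right) b^{2} = \left(- \frac{3}{2} + \frac{1}{2}\right) b^{2} = - b^{2}$)
$\frac{1}{M{\left(18 \right)} + 569} \left(-194\right) + \left(0 + 8 \left(-2\right)\right) = \frac{1}{- 18^{2} + 569} \left(-194\right) + \left(0 + 8 \left(-2\right)\right) = \frac{1}{\left(-1\right) 324 + 569} \left(-194\right) + \left(0 - 16\right) = \frac{1}{-324 + 569} \left(-194\right) - 16 = \frac{1}{245} \left(-194\right) - 16 = - \frac{194}{245} - 16 = - \frac{4114}{245}$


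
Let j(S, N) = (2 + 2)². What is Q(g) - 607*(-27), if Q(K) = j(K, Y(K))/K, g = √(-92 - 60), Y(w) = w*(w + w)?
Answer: 16389 - 4*I*√38/19 ≈ 16389.0 - 1.2978*I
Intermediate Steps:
Y(w) = 2*w² (Y(w) = w*(2*w) = 2*w²)
g = 2*I*√38 (g = √(-152) = 2*I*√38 ≈ 12.329*I)
j(S, N) = 16 (j(S, N) = 4² = 16)
Q(K) = 16/K
Q(g) - 607*(-27) = 16/((2*I*√38)) - 607*(-27) = 16*(-I*√38/76) + 16389 = -4*I*√38/19 + 16389 = 16389 - 4*I*√38/19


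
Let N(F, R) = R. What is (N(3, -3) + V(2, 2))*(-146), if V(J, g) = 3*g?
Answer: -438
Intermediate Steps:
(N(3, -3) + V(2, 2))*(-146) = (-3 + 3*2)*(-146) = (-3 + 6)*(-146) = 3*(-146) = -438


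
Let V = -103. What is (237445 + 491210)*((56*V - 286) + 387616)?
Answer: 278027059110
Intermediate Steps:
(237445 + 491210)*((56*V - 286) + 387616) = (237445 + 491210)*((56*(-103) - 286) + 387616) = 728655*((-5768 - 286) + 387616) = 728655*(-6054 + 387616) = 728655*381562 = 278027059110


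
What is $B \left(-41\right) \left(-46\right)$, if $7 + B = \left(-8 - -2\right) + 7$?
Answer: $-11316$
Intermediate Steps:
$B = -6$ ($B = -7 + \left(\left(-8 - -2\right) + 7\right) = -7 + \left(\left(-8 + 2\right) + 7\right) = -7 + \left(-6 + 7\right) = -7 + 1 = -6$)
$B \left(-41\right) \left(-46\right) = \left(-6\right) \left(-41\right) \left(-46\right) = 246 \left(-46\right) = -11316$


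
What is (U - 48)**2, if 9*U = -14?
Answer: 198916/81 ≈ 2455.8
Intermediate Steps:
U = -14/9 (U = (1/9)*(-14) = -14/9 ≈ -1.5556)
(U - 48)**2 = (-14/9 - 48)**2 = (-446/9)**2 = 198916/81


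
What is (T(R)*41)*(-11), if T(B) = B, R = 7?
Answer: -3157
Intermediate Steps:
(T(R)*41)*(-11) = (7*41)*(-11) = 287*(-11) = -3157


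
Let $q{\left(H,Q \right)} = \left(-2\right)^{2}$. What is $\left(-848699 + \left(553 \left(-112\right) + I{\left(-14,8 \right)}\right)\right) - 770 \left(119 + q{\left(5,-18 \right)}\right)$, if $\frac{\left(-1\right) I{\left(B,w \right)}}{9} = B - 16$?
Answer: $-1005075$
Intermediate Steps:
$q{\left(H,Q \right)} = 4$
$I{\left(B,w \right)} = 144 - 9 B$ ($I{\left(B,w \right)} = - 9 \left(B - 16\right) = - 9 \left(-16 + B\right) = 144 - 9 B$)
$\left(-848699 + \left(553 \left(-112\right) + I{\left(-14,8 \right)}\right)\right) - 770 \left(119 + q{\left(5,-18 \right)}\right) = \left(-848699 + \left(553 \left(-112\right) + \left(144 - -126\right)\right)\right) - 770 \left(119 + 4\right) = \left(-848699 + \left(-61936 + \left(144 + 126\right)\right)\right) - 94710 = \left(-848699 + \left(-61936 + 270\right)\right) - 94710 = \left(-848699 - 61666\right) - 94710 = -910365 - 94710 = -1005075$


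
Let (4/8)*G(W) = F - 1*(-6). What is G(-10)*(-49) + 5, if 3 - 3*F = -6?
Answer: -877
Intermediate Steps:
F = 3 (F = 1 - ⅓*(-6) = 1 + 2 = 3)
G(W) = 18 (G(W) = 2*(3 - 1*(-6)) = 2*(3 + 6) = 2*9 = 18)
G(-10)*(-49) + 5 = 18*(-49) + 5 = -882 + 5 = -877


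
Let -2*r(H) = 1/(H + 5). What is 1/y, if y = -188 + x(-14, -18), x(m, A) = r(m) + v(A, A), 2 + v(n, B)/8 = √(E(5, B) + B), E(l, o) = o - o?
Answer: -66078/13849489 - 7776*I*√2/13849489 ≈ -0.0047712 - 0.00079403*I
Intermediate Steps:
E(l, o) = 0
r(H) = -1/(2*(5 + H)) (r(H) = -1/(2*(H + 5)) = -1/(2*(5 + H)))
v(n, B) = -16 + 8*√B (v(n, B) = -16 + 8*√(0 + B) = -16 + 8*√B)
x(m, A) = -16 - 1/(10 + 2*m) + 8*√A (x(m, A) = -1/(10 + 2*m) + (-16 + 8*√A) = -16 - 1/(10 + 2*m) + 8*√A)
y = -3671/18 + 24*I*√2 (y = -188 + (-1 + 16*(-2 + √(-18))*(5 - 14))/(2*(5 - 14)) = -188 + (½)*(-1 + 16*(-2 + 3*I*√2)*(-9))/(-9) = -188 + (½)*(-⅑)*(-1 + (288 - 432*I*√2)) = -188 + (½)*(-⅑)*(287 - 432*I*√2) = -188 + (-287/18 + 24*I*√2) = -3671/18 + 24*I*√2 ≈ -203.94 + 33.941*I)
1/y = 1/(-3671/18 + 24*I*√2)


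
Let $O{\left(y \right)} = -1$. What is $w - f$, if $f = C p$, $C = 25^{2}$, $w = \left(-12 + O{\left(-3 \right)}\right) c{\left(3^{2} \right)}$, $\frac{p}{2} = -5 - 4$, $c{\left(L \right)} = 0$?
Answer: $11250$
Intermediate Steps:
$p = -18$ ($p = 2 \left(-5 - 4\right) = 2 \left(-9\right) = -18$)
$w = 0$ ($w = \left(-12 - 1\right) 0 = \left(-13\right) 0 = 0$)
$C = 625$
$f = -11250$ ($f = 625 \left(-18\right) = -11250$)
$w - f = 0 - -11250 = 0 + 11250 = 11250$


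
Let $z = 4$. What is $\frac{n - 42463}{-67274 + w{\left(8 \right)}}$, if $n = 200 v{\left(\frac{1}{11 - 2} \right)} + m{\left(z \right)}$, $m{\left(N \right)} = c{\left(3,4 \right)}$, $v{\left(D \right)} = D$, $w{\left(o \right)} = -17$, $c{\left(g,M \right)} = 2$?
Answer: $\frac{381949}{605619} \approx 0.63068$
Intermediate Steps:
$m{\left(N \right)} = 2$
$n = \frac{218}{9}$ ($n = \frac{200}{11 - 2} + 2 = \frac{200}{9} + 2 = \frac{218}{9} \approx 24.222$)
$\frac{n - 42463}{-67274 + w{\left(8 \right)}} = \frac{\frac{218}{9} - 42463}{-67274 - 17} = - \frac{381949}{9 \left(-67291\right)} = \left(- \frac{381949}{9}\right) \left(- \frac{1}{67291}\right) = \frac{381949}{605619}$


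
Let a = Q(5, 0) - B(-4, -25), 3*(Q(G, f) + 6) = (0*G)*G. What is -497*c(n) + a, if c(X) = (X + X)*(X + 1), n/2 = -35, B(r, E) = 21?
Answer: -4801047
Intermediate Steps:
Q(G, f) = -6 (Q(G, f) = -6 + ((0*G)*G)/3 = -6 + (0*G)/3 = -6 + (⅓)*0 = -6 + 0 = -6)
n = -70 (n = 2*(-35) = -70)
a = -27 (a = -6 - 1*21 = -6 - 21 = -27)
c(X) = 2*X*(1 + X) (c(X) = (2*X)*(1 + X) = 2*X*(1 + X))
-497*c(n) + a = -994*(-70)*(1 - 70) - 27 = -994*(-70)*(-69) - 27 = -497*9660 - 27 = -4801020 - 27 = -4801047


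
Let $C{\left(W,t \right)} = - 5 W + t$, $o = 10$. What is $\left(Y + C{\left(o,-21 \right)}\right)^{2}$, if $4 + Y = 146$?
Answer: $5041$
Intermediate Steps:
$C{\left(W,t \right)} = t - 5 W$
$Y = 142$ ($Y = -4 + 146 = 142$)
$\left(Y + C{\left(o,-21 \right)}\right)^{2} = \left(142 - 71\right)^{2} = 71^{2} = 5041$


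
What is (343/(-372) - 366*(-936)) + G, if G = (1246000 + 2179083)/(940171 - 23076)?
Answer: 116873961627131/341159340 ≈ 3.4258e+5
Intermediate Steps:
G = 3425083/917095 ≈ 3.7347
(343/(-372) - 366*(-936)) + G = (343/(-372) - 366*(-936)) + 3425083/917095 = (343*(-1/372) + 342576) + 3425083/917095 = (-343/372 + 342576) + 3425083/917095 = 127437929/372 + 3425083/917095 = 116873961627131/341159340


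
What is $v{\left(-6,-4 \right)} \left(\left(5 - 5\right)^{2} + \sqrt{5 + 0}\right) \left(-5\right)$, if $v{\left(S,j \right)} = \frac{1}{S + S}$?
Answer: $\frac{5 \sqrt{5}}{12} \approx 0.93169$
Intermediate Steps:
$v{\left(S,j \right)} = \frac{1}{2 S}$
$v{\left(-6,-4 \right)} \left(\left(5 - 5\right)^{2} + \sqrt{5 + 0}\right) \left(-5\right) = \frac{1}{2 \left(-6\right)} \left(\left(5 - 5\right)^{2} + \sqrt{5 + 0}\right) \left(-5\right) = \frac{1}{2} \left(- \frac{1}{6}\right) \left(0^{2} + \sqrt{5}\right) \left(-5\right) = - \frac{\left(0 + \sqrt{5}\right) \left(-5\right)}{12} = - \frac{\sqrt{5} \left(-5\right)}{12} = - \frac{\left(-5\right) \sqrt{5}}{12} = \frac{5 \sqrt{5}}{12}$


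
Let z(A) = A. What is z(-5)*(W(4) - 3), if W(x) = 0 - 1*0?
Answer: 15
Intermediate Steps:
W(x) = 0 (W(x) = 0 + 0 = 0)
z(-5)*(W(4) - 3) = -5*(0 - 3) = -5*(-3) = 15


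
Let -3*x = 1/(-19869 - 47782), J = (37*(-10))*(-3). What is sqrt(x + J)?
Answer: sqrt(45720811634943)/202953 ≈ 33.317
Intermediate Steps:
J = 1110 (J = -370*(-3) = 1110)
x = 1/202953 (x = -1/(3*(-19869 - 47782)) = -1/3/(-67651) = -1/3*(-1/67651) = 1/202953 ≈ 4.9272e-6)
sqrt(x + J) = sqrt(1/202953 + 1110) = sqrt(225277831/202953) = sqrt(45720811634943)/202953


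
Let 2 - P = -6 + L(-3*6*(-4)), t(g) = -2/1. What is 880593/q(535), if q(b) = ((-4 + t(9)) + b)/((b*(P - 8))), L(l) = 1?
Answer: -471117255/529 ≈ -8.9058e+5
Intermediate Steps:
t(g) = -2 (t(g) = -2*1 = -2)
P = 7 (P = 2 - (-6 + 1) = 2 - 1*(-5) = 2 + 5 = 7)
q(b) = -(-6 + b)/b (q(b) = ((-4 - 2) + b)/((b*(7 - 8))) = (-6 + b)/((b*(-1))) = (-6 + b)/((-b)) = (-6 + b)*(-1/b) = -(-6 + b)/b)
880593/q(535) = 880593/(((6 - 1*535)/535)) = 880593/(((6 - 535)/535)) = 880593/(((1/535)*(-529))) = 880593/(-529/535) = 880593*(-535/529) = -471117255/529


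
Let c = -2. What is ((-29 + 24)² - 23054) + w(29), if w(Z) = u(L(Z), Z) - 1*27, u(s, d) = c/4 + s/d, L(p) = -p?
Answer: -46115/2 ≈ -23058.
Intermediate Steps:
u(s, d) = -½ + s/d (u(s, d) = -2/4 + s/d = -2*¼ + s/d = -½ + s/d)
w(Z) = -57/2 (w(Z) = (-Z - Z/2)/Z - 1*27 = (-3*Z/2)/Z - 27 = -3/2 - 27 = -57/2)
((-29 + 24)² - 23054) + w(29) = ((-29 + 24)² - 23054) - 57/2 = ((-5)² - 23054) - 57/2 = (25 - 23054) - 57/2 = -23029 - 57/2 = -46115/2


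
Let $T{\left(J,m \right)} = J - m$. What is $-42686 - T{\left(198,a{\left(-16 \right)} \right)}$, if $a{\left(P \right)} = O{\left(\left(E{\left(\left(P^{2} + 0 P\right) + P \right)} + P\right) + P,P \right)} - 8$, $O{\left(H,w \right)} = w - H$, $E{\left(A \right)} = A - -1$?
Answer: $-43117$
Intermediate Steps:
$E{\left(A \right)} = 1 + A$ ($E{\left(A \right)} = A + 1 = 1 + A$)
$a{\left(P \right)} = -9 - P^{2} - 2 P$ ($a{\left(P \right)} = \left(P - \left(\left(\left(1 + \left(\left(P^{2} + 0 P\right) + P\right)\right) + P\right) + P\right)\right) - 8 = \left(P - \left(\left(\left(1 + \left(\left(P^{2} + 0\right) + P\right)\right) + P\right) + P\right)\right) - 8 = \left(P - \left(\left(\left(1 + \left(P^{2} + P\right)\right) + P\right) + P\right)\right) - 8 = \left(P - \left(\left(\left(1 + \left(P + P^{2}\right)\right) + P\right) + P\right)\right) - 8 = \left(P - \left(\left(\left(1 + P + P^{2}\right) + P\right) + P\right)\right) - 8 = \left(P - \left(\left(1 + P^{2} + 2 P\right) + P\right)\right) - 8 = \left(P - \left(1 + P^{2} + 3 P\right)\right) - 8 = \left(-1 - P^{2} - 2 P\right) - 8 = -9 - P^{2} - 2 P$)
$-42686 - T{\left(198,a{\left(-16 \right)} \right)} = -42686 - \left(198 - \left(-9 - -16 - - 16 \left(1 - 16\right)\right)\right) = -42686 - \left(198 - \left(-9 + 16 - \left(-16\right) \left(-15\right)\right)\right) = -42686 - \left(198 - \left(-9 + 16 - 240\right)\right) = -42686 - \left(198 - -233\right) = -42686 - \left(198 + 233\right) = -42686 - 431 = -43117$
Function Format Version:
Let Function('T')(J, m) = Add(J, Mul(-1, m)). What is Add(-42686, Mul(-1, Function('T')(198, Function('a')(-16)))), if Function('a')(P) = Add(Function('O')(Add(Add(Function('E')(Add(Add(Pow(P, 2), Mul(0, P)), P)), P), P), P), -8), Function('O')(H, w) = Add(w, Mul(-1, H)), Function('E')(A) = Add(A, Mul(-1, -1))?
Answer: -43117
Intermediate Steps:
Function('E')(A) = Add(1, A) (Function('E')(A) = Add(A, 1) = Add(1, A))
Function('a')(P) = Add(-9, Mul(-1, Pow(P, 2)), Mul(-2, P)) (Function('a')(P) = Add(Add(P, Mul(-1, Add(Add(Add(1, Add(Add(Pow(P, 2), Mul(0, P)), P)), P), P))), -8) = Add(Add(P, Mul(-1, Add(Add(Add(1, Add(Add(Pow(P, 2), 0), P)), P), P))), -8) = Add(Add(P, Mul(-1, Add(Add(Add(1, Add(Pow(P, 2), P)), P), P))), -8) = Add(Add(P, Mul(-1, Add(Add(Add(1, Add(P, Pow(P, 2))), P), P))), -8) = Add(Add(P, Mul(-1, Add(Add(Add(1, P, Pow(P, 2)), P), P))), -8) = Add(Add(P, Mul(-1, Add(Add(1, Pow(P, 2), Mul(2, P)), P))), -8) = Add(Add(P, Mul(-1, Add(1, Pow(P, 2), Mul(3, P)))), -8) = Add(Add(P, Add(-1, Mul(-1, Pow(P, 2)), Mul(-3, P))), -8) = Add(Add(-1, Mul(-1, Pow(P, 2)), Mul(-2, P)), -8) = Add(-9, Mul(-1, Pow(P, 2)), Mul(-2, P)))
Add(-42686, Mul(-1, Function('T')(198, Function('a')(-16)))) = Add(-42686, Mul(-1, Add(198, Mul(-1, Add(-9, Mul(-1, -16), Mul(-1, -16, Add(1, -16))))))) = Add(-42686, Mul(-1, Add(198, Mul(-1, Add(-9, 16, Mul(-1, -16, -15)))))) = Add(-42686, Mul(-1, Add(198, Mul(-1, Add(-9, 16, -240))))) = Add(-42686, Mul(-1, Add(198, Mul(-1, -233)))) = Add(-42686, Mul(-1, Add(198, 233))) = Add(-42686, Mul(-1, 431)) = Add(-42686, -431) = -43117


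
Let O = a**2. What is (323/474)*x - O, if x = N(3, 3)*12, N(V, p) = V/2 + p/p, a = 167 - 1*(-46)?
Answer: -3582536/79 ≈ -45349.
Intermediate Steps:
a = 213 (a = 167 + 46 = 213)
N(V, p) = 1 + V/2 (N(V, p) = V*(1/2) + 1 = V/2 + 1 = 1 + V/2)
O = 45369 (O = 213**2 = 45369)
x = 30 (x = (1 + (1/2)*3)*12 = (1 + 3/2)*12 = (5/2)*12 = 30)
(323/474)*x - O = (323/474)*30 - 1*45369 = (323*(1/474))*30 - 45369 = (323/474)*30 - 45369 = 1615/79 - 45369 = -3582536/79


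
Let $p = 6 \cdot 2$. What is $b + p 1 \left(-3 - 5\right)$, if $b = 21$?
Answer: $-75$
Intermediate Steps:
$p = 12$
$b + p 1 \left(-3 - 5\right) = 21 + 12 \cdot 1 \left(-3 - 5\right) = 21 + 12 \cdot 1 \left(-8\right) = 21 + 12 \left(-8\right) = 21 - 96 = -75$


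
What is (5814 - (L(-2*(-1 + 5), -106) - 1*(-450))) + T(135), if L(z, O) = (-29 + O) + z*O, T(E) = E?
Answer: 4786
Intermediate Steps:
L(z, O) = -29 + O + O*z (L(z, O) = (-29 + O) + O*z = -29 + O + O*z)
(5814 - (L(-2*(-1 + 5), -106) - 1*(-450))) + T(135) = (5814 - ((-29 - 106 - (-212)*(-1 + 5)) - 1*(-450))) + 135 = (5814 - ((-29 - 106 - (-212)*4) + 450)) + 135 = (5814 - ((-29 - 106 - 106*(-8)) + 450)) + 135 = (5814 - ((-29 - 106 + 848) + 450)) + 135 = (5814 - (713 + 450)) + 135 = (5814 - 1*1163) + 135 = (5814 - 1163) + 135 = 4651 + 135 = 4786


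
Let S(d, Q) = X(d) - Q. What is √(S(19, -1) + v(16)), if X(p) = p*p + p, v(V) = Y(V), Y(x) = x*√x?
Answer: √445 ≈ 21.095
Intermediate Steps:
Y(x) = x^(3/2)
v(V) = V^(3/2)
X(p) = p + p² (X(p) = p² + p = p + p²)
S(d, Q) = -Q + d*(1 + d) (S(d, Q) = d*(1 + d) - Q = -Q + d*(1 + d))
√(S(19, -1) + v(16)) = √((-1*(-1) + 19*(1 + 19)) + 16^(3/2)) = √((1 + 19*20) + 64) = √((1 + 380) + 64) = √(381 + 64) = √445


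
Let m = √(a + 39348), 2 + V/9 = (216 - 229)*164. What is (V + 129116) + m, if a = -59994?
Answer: 109910 + 3*I*√2294 ≈ 1.0991e+5 + 143.69*I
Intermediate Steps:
V = -19206 (V = -18 + 9*((216 - 229)*164) = -18 + 9*(-13*164) = -18 + 9*(-2132) = -18 - 19188 = -19206)
m = 3*I*√2294 (m = √(-59994 + 39348) = √(-20646) = 3*I*√2294 ≈ 143.69*I)
(V + 129116) + m = (-19206 + 129116) + 3*I*√2294 = 109910 + 3*I*√2294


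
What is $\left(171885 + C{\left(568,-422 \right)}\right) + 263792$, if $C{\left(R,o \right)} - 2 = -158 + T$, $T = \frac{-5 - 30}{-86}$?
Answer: $\frac{37454841}{86} \approx 4.3552 \cdot 10^{5}$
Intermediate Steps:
$T = \frac{35}{86}$ ($T = \left(-5 - 30\right) \left(- \frac{1}{86}\right) = \left(-35\right) \left(- \frac{1}{86}\right) = \frac{35}{86} \approx 0.40698$)
$C{\left(R,o \right)} = - \frac{13381}{86}$ ($C{\left(R,o \right)} = 2 + \left(-158 + \frac{35}{86}\right) = 2 - \frac{13553}{86} = - \frac{13381}{86}$)
$\left(171885 + C{\left(568,-422 \right)}\right) + 263792 = \left(171885 - \frac{13381}{86}\right) + 263792 = \frac{14768729}{86} + 263792 = \frac{37454841}{86}$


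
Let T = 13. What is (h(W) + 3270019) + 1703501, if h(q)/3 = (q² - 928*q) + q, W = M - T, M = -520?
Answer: 7308060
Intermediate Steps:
W = -533 (W = -520 - 1*13 = -520 - 13 = -533)
h(q) = -2781*q + 3*q² (h(q) = 3*((q² - 928*q) + q) = 3*(q² - 927*q) = -2781*q + 3*q²)
(h(W) + 3270019) + 1703501 = (3*(-533)*(-927 - 533) + 3270019) + 1703501 = (3*(-533)*(-1460) + 3270019) + 1703501 = (2334540 + 3270019) + 1703501 = 5604559 + 1703501 = 7308060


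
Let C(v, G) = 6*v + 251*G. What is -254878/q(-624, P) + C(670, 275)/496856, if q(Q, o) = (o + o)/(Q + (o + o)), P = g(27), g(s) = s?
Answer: 12030578696365/4471704 ≈ 2.6904e+6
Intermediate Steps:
P = 27
q(Q, o) = 2*o/(Q + 2*o) (q(Q, o) = (2*o)/(Q + 2*o) = 2*o/(Q + 2*o))
-254878/q(-624, P) + C(670, 275)/496856 = -254878/(2*27/(-624 + 2*27)) + (6*670 + 251*275)/496856 = -254878/(2*27/(-624 + 54)) + (4020 + 69025)*(1/496856) = -254878/(2*27/(-570)) + 73045*(1/496856) = -254878/(2*27*(-1/570)) + 73045/496856 = -254878/(-9/95) + 73045/496856 = -254878*(-95/9) + 73045/496856 = 24213410/9 + 73045/496856 = 12030578696365/4471704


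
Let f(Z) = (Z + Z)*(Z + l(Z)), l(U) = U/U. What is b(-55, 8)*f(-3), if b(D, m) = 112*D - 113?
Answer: -75276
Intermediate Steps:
l(U) = 1
f(Z) = 2*Z*(1 + Z) (f(Z) = (Z + Z)*(Z + 1) = (2*Z)*(1 + Z) = 2*Z*(1 + Z))
b(D, m) = -113 + 112*D
b(-55, 8)*f(-3) = (-113 + 112*(-55))*(2*(-3)*(1 - 3)) = (-113 - 6160)*(2*(-3)*(-2)) = -6273*12 = -75276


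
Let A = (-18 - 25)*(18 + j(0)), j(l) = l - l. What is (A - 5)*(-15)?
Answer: 11685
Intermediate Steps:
j(l) = 0
A = -774 (A = (-18 - 25)*(18 + 0) = -43*18 = -774)
(A - 5)*(-15) = (-774 - 5)*(-15) = -779*(-15) = 11685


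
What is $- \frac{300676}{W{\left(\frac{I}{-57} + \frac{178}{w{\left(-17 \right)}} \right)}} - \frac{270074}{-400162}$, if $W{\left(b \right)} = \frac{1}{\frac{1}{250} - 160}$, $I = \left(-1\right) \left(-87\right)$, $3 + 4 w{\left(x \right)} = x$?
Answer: $\frac{1701783638221}{35375} \approx 4.8107 \cdot 10^{7}$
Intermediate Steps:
$w{\left(x \right)} = - \frac{3}{4} + \frac{x}{4}$
$I = 87$
$W{\left(b \right)} = - \frac{250}{39999}$ ($W{\left(b \right)} = \frac{1}{\frac{1}{250} - 160} = \frac{1}{- \frac{39999}{250}} = - \frac{250}{39999}$)
$- \frac{300676}{W{\left(\frac{I}{-57} + \frac{178}{w{\left(-17 \right)}} \right)}} - \frac{270074}{-400162} = - \frac{300676}{- \frac{250}{39999}} - \frac{270074}{-400162} = \left(-300676\right) \left(- \frac{39999}{250}\right) - - \frac{191}{283} = \frac{6013369662}{125} + \frac{191}{283} = \frac{1701783638221}{35375}$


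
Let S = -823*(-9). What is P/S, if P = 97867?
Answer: 97867/7407 ≈ 13.213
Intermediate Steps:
S = 7407
P/S = 97867/7407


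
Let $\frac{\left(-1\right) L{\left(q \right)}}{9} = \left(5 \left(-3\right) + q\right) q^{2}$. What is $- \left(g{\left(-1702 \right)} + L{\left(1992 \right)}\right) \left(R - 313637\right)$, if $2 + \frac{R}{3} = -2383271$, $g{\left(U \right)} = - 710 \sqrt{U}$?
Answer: $-526948076733990912 - 5299053760 i \sqrt{1702} \approx -5.2695 \cdot 10^{17} - 2.1861 \cdot 10^{11} i$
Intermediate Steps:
$L{\left(q \right)} = - 9 q^{2} \left(-15 + q\right)$ ($L{\left(q \right)} = - 9 \left(5 \left(-3\right) + q\right) q^{2} = - 9 \left(-15 + q\right) q^{2} = - 9 q^{2} \left(-15 + q\right)$)
$R = -7149819$ ($R = -6 + 3 \left(-2383271\right) = -6 - 7149813 = -7149819$)
$- \left(g{\left(-1702 \right)} + L{\left(1992 \right)}\right) \left(R - 313637\right) = - \left(- 710 \sqrt{-1702} + 9 \cdot 1992^{2} \left(15 - 1992\right)\right) \left(-7149819 - 313637\right) = - \left(- 710 i \sqrt{1702} + 9 \cdot 3968064 \left(15 - 1992\right)\right) \left(-7463456\right) = - \left(- 710 i \sqrt{1702} + 9 \cdot 3968064 \left(-1977\right)\right) \left(-7463456\right) = - \left(- 710 i \sqrt{1702} - 70603762752\right) \left(-7463456\right) = - \left(-70603762752 - 710 i \sqrt{1702}\right) \left(-7463456\right) = - (526948076733990912 + 5299053760 i \sqrt{1702}) = -526948076733990912 - 5299053760 i \sqrt{1702}$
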